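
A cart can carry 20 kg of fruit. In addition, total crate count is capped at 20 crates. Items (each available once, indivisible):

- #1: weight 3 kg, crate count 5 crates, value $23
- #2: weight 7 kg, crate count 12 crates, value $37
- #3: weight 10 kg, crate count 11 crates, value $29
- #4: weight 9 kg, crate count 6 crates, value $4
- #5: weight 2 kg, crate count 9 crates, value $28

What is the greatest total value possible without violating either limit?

$60

Feasible sets respecting both limits:
- #1+#2: weight 10, crate count 17, value 60
- #3+#5: weight 12, crate count 20, value 57
- #1+#4+#5: weight 14, crate count 20, value 55
Best: $60.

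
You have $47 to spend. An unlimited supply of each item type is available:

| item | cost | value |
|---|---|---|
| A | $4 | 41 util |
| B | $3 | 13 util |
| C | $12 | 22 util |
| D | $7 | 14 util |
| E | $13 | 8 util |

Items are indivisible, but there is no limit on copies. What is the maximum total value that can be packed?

464 util

Best value-per-unit is A at 41/4; filling with it alone gives 11×41 = 451.
Optimal mix: 11×A + 1×B → cost 47, value 464.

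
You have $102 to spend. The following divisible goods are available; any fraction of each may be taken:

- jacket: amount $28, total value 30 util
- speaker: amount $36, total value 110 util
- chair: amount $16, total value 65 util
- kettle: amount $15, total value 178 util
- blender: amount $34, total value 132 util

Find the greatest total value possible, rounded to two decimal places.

486.07

Take in order of value per unit:
- kettle (178/15 per unit): all 15 → value 178, running total 178.00
- chair (65/16 per unit): all 16 → value 65, running total 243.00
- blender (132/34 per unit): all 34 → value 132, running total 375.00
- speaker (110/36 per unit): all 36 → value 110, running total 485.00
- jacket (30/28 per unit): 1 of 28 → value 1×30/28 = 1.0714, running total 486.07
Total 486.07.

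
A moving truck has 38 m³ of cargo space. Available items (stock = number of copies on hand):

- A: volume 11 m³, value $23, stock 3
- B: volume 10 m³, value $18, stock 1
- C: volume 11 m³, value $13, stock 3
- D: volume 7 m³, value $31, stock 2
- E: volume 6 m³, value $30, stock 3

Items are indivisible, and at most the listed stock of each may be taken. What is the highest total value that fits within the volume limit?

Best selections within volume 38 and stock limits:
- 2×D + 3×E: volume 32, value 152
- 1×A + 2×D + 2×E: volume 37, value 145
- 1×A + 1×D + 3×E: volume 36, value 144
Best: $152.

$152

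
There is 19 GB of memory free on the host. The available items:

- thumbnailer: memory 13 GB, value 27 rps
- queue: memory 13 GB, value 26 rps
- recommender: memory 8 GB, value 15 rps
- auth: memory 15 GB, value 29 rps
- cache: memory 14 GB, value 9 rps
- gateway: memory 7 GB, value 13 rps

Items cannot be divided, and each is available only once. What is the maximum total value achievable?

29 rps

Check high-value combinations within 19 GB:
- auth: memory 15, value 29
- recommender+gateway: memory 8+7=15, value 15+13=28
- thumbnailer: memory 13, value 27
Best: 29 rps.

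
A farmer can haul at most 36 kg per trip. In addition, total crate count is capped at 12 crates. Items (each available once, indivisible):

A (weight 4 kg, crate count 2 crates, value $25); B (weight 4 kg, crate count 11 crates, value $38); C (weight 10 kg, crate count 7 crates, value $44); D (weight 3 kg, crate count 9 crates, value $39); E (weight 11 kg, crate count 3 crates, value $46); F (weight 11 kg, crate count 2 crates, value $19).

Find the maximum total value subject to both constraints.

$115

Feasible sets respecting both limits:
- A+C+E: weight 25, crate count 12, value 115
- C+E+F: weight 32, crate count 12, value 109
- C+E: weight 21, crate count 10, value 90
- A+E+F: weight 26, crate count 7, value 90
Best: $115.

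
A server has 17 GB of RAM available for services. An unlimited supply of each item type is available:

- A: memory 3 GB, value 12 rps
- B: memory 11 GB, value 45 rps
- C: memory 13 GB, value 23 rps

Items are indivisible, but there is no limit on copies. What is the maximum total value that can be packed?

69 rps

Best value-per-unit is B at 45/11; filling with it alone gives 1×45 = 45.
Optimal mix: 2×A + 1×B → memory 17, value 69.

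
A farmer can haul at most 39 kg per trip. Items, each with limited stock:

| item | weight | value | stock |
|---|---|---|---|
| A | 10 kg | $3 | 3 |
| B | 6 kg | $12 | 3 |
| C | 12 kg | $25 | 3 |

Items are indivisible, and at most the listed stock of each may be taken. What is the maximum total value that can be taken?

$75

Top feasible selections:
- 3×C: weight 36, value 75
- 2×B + 2×C: weight 36, value 74
Best: $75.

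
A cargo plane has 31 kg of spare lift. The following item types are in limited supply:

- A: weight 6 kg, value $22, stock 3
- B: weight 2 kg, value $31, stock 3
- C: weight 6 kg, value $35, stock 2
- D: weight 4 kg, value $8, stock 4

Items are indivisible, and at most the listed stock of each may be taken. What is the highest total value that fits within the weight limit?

$207

Best selections within weight 31 and stock limits:
- 2×A + 3×B + 2×C: weight 30, value 207
- 3×A + 3×B + 1×C: weight 30, value 194
Best: $207.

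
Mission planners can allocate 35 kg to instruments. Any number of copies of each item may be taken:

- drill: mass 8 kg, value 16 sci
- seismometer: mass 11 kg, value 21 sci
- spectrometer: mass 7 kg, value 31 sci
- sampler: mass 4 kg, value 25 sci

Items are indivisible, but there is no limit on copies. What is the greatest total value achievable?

Best value-per-unit is sampler at 25/4; filling with it alone gives 8×25 = 200.
Optimal mix: 1×spectrometer + 7×sampler → mass 35, value 206.

206 sci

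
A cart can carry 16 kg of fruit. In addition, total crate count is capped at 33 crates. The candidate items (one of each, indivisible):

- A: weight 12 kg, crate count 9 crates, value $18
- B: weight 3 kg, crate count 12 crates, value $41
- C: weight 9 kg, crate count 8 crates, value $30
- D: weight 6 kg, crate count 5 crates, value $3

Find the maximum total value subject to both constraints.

Feasible sets respecting both limits:
- B+C: weight 12, crate count 20, value 71
- A+B: weight 15, crate count 21, value 59
- B+D: weight 9, crate count 17, value 44
Best: $71.

$71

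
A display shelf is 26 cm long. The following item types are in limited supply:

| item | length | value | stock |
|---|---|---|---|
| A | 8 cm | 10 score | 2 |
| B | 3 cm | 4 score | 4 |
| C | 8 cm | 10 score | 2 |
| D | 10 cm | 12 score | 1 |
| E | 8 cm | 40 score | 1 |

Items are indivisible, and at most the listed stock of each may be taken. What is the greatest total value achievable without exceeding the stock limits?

62 score

Top feasible selections:
- 3×B + 1×C + 1×E: length 25, value 62
- 1×A + 3×B + 1×E: length 25, value 62
- 1×C + 1×D + 1×E: length 26, value 62
Best: 62 score.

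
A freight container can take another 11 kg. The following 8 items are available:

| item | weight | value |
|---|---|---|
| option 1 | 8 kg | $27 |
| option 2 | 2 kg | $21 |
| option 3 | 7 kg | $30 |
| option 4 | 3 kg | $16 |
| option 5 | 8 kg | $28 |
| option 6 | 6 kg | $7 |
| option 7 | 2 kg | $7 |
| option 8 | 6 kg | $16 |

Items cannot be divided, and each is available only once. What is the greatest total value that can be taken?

$58

This is a 0/1 knapsack; check combinations near the capacity.
- option 2+option 3+option 7: weight 2+7+2=11, value 21+30+7=58
- option 2+option 4+option 8: weight 2+3+6=11, value 21+16+16=53
- option 2+option 3: weight 2+7=9, value 21+30=51
- option 2+option 5: weight 2+8=10, value 21+28=49
- option 1+option 2: weight 8+2=10, value 27+21=48
Best: $58.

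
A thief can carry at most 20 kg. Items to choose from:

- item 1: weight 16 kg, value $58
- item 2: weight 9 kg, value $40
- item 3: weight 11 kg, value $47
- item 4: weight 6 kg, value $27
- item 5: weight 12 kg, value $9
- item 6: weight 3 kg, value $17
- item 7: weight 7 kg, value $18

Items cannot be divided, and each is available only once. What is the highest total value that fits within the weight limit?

$91

This is a 0/1 knapsack; check combinations near the capacity.
- item 3+item 4+item 6: weight 11+6+3=20, value 47+27+17=91
- item 2+item 3: weight 9+11=20, value 40+47=87
- item 2+item 4+item 6: weight 9+6+3=18, value 40+27+17=84
- item 1+item 6: weight 16+3=19, value 58+17=75
- item 2+item 6+item 7: weight 9+3+7=19, value 40+17+18=75
Best: $91.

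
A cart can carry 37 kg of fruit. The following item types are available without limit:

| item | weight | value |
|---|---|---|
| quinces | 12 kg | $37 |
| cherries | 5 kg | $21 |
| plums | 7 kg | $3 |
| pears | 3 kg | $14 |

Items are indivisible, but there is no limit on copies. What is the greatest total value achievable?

Best value-per-unit is pears at 14/3; filling with it alone gives 12×14 = 168.
Optimal mix: 2×cherries + 9×pears → weight 37, value 168.

$168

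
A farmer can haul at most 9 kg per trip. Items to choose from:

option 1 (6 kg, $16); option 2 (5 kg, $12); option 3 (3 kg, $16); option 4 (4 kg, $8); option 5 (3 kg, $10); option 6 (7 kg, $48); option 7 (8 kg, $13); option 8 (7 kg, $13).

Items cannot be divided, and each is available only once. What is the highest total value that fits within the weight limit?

Check high-value combinations within 9 kg:
- option 6: weight 7, value 48
- option 1+option 3: weight 6+3=9, value 16+16=32
- option 2+option 3: weight 5+3=8, value 12+16=28
- option 3+option 5: weight 3+3=6, value 16+10=26
- option 1+option 5: weight 6+3=9, value 16+10=26
Best: $48.

$48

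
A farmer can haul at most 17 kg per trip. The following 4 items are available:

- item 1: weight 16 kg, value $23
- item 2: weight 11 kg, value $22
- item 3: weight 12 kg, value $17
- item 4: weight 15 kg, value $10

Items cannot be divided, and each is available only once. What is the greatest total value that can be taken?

$23

Check high-value combinations within 17 kg:
- item 1: weight 16, value 23
- item 2: weight 11, value 22
- item 3: weight 12, value 17
- item 4: weight 15, value 10
Best: $23.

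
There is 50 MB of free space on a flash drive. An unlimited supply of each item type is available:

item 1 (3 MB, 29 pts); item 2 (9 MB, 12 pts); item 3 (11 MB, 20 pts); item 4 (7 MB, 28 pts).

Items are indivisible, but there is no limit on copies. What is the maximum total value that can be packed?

Best value-per-unit is item 1 at 29/3, and filling with it alone uses size 16×3=48. No mix of the others beats 16×29 = 464.

464 pts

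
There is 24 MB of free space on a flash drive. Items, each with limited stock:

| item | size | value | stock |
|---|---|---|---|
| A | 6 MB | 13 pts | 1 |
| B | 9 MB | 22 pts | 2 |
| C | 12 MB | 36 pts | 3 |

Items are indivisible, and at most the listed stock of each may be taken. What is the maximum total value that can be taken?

Best selections within size 24 and stock limits:
- 2×C: size 24, value 72
- 1×B + 1×C: size 21, value 58
- 1×A + 2×B: size 24, value 57
Best: 72 pts.

72 pts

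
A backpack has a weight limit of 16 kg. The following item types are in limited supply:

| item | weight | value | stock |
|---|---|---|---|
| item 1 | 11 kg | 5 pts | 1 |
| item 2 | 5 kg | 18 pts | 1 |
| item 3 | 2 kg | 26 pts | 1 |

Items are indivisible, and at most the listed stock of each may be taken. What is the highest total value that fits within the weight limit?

Top feasible selections:
- 1×item 2 + 1×item 3: weight 7, value 44
- 1×item 1 + 1×item 3: weight 13, value 31
Best: 44 pts.

44 pts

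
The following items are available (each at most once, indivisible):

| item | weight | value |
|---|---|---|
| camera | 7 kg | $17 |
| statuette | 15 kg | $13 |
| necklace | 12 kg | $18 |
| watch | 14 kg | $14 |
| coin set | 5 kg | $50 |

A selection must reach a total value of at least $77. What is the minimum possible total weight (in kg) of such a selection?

Subsets with value ≥ 77, sorted by total weight:
- camera+necklace+coin set: weight 24, value 85
- camera+watch+coin set: weight 26, value 81
- camera+statuette+coin set: weight 27, value 80
- necklace+watch+coin set: weight 31, value 82
Minimum weight: 24 kg.

24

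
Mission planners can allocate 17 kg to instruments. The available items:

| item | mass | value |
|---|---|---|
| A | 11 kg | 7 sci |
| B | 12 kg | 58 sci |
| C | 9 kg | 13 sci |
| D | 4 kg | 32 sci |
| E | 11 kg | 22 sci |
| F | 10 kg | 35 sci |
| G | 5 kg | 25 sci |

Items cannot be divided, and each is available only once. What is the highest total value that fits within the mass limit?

90 sci

Check high-value combinations within 17 kg:
- B+D: mass 12+4=16, value 58+32=90
- B+G: mass 12+5=17, value 58+25=83
- D+F: mass 4+10=14, value 32+35=67
Best: 90 sci.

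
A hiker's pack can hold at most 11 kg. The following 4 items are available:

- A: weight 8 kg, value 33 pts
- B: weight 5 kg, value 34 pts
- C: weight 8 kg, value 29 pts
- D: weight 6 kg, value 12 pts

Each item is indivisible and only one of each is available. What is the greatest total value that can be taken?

This is a 0/1 knapsack; check combinations near the capacity.
- B+D: weight 5+6=11, value 34+12=46
- B: weight 5, value 34
- A: weight 8, value 33
Best: 46 pts.

46 pts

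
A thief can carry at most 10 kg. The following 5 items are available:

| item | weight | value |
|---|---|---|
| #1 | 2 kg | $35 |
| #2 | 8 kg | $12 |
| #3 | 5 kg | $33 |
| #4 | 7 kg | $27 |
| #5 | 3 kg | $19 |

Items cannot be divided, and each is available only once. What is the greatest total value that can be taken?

Check high-value combinations within 10 kg:
- #1+#3+#5: weight 2+5+3=10, value 35+33+19=87
- #1+#3: weight 2+5=7, value 35+33=68
- #1+#4: weight 2+7=9, value 35+27=62
- #1+#5: weight 2+3=5, value 35+19=54
- #3+#5: weight 5+3=8, value 33+19=52
Best: $87.

$87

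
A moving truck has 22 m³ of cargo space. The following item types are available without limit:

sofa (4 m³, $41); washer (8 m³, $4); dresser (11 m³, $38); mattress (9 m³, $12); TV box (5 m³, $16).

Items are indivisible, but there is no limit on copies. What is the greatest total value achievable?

Best value-per-unit is sofa at 41/4, and filling with it alone uses volume 5×4=20. No mix of the others beats 5×41 = 205.

$205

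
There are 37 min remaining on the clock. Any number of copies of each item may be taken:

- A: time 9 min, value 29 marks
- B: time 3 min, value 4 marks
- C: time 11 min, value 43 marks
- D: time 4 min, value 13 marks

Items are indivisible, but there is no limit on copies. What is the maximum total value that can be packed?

Best value-per-unit is C at 43/11; filling with it alone gives 3×43 = 129.
Optimal mix: 3×C + 1×D → time 37, value 142.

142 marks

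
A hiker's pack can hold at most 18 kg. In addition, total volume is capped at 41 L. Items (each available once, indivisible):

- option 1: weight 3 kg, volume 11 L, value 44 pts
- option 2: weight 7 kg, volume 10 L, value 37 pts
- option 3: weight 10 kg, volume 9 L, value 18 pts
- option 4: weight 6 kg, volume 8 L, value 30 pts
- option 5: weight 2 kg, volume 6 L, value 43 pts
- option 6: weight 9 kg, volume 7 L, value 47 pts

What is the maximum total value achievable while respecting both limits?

154 pts

Feasible sets respecting both limits:
- option 1+option 2+option 4+option 5: weight 18, volume 35, value 154
- option 1+option 5+option 6: weight 14, volume 24, value 134
- option 2+option 5+option 6: weight 18, volume 23, value 127
Best: 154 pts.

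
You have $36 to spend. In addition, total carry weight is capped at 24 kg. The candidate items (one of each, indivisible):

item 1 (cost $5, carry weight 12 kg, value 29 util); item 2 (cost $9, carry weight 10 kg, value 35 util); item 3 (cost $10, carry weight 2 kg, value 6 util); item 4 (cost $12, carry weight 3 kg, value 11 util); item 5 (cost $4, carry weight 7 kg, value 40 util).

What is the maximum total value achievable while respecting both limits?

Feasible sets respecting both limits:
- item 2+item 3+item 4+item 5: cost 35, carry weight 22, value 92
- item 2+item 4+item 5: cost 25, carry weight 20, value 86
- item 1+item 3+item 4+item 5: cost 31, carry weight 24, value 86
- item 2+item 3+item 5: cost 23, carry weight 19, value 81
Best: 92 util.

92 util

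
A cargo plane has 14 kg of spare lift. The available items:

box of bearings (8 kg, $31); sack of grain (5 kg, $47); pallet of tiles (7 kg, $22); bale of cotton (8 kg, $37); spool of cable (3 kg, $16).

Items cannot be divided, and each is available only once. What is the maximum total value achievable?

$84

Check high-value combinations within 14 kg:
- sack of grain+bale of cotton: weight 5+8=13, value 47+37=84
- box of bearings+sack of grain: weight 8+5=13, value 31+47=78
- sack of grain+pallet of tiles: weight 5+7=12, value 47+22=69
- sack of grain+spool of cable: weight 5+3=8, value 47+16=63
- bale of cotton+spool of cable: weight 8+3=11, value 37+16=53
Best: $84.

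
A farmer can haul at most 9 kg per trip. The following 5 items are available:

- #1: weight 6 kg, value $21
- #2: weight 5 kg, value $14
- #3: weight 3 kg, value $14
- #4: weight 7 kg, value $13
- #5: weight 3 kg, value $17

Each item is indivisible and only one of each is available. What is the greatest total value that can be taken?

$38

Check high-value combinations within 9 kg:
- #1+#5: weight 6+3=9, value 21+17=38
- #1+#3: weight 6+3=9, value 21+14=35
- #3+#5: weight 3+3=6, value 14+17=31
Best: $38.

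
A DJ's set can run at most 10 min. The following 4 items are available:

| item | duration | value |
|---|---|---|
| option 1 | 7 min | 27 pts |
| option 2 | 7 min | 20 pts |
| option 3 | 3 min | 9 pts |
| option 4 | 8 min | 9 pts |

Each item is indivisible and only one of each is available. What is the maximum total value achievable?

Check high-value combinations within 10 min:
- option 1+option 3: duration 7+3=10, value 27+9=36
- option 2+option 3: duration 7+3=10, value 20+9=29
- option 1: duration 7, value 27
- option 2: duration 7, value 20
Best: 36 pts.

36 pts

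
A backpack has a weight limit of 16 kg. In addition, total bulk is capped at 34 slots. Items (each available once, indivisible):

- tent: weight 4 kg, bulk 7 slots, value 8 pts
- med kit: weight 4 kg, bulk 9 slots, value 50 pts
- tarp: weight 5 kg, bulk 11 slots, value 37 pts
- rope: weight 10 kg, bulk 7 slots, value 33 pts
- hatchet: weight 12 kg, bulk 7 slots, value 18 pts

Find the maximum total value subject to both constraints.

Feasible sets respecting both limits:
- tent+med kit+tarp: weight 13, bulk 27, value 95
- med kit+tarp: weight 9, bulk 20, value 87
- med kit+rope: weight 14, bulk 16, value 83
Best: 95 pts.

95 pts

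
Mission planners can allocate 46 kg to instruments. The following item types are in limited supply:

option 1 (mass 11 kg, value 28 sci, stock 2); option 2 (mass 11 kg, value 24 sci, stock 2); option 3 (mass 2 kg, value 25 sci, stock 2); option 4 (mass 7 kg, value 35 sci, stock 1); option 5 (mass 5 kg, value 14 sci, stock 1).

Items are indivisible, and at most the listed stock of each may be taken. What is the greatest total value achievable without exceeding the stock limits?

Best selections within mass 46 and stock limits:
- 2×option 1 + 1×option 2 + 2×option 3 + 1×option 4: mass 44, value 165
- 1×option 1 + 2×option 2 + 2×option 3 + 1×option 4: mass 44, value 161
- 2×option 1 + 2×option 3 + 1×option 4 + 1×option 5: mass 38, value 155
Best: 165 sci.

165 sci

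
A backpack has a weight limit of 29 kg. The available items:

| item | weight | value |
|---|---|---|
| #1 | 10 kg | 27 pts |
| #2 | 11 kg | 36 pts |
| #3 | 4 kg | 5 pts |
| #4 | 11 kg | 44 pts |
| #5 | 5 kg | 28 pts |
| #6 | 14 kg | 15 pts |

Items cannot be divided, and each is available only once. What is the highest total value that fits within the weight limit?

This is a 0/1 knapsack; check combinations near the capacity.
- #2+#4+#5: weight 11+11+5=27, value 36+44+28=108
- #1+#4+#5: weight 10+11+5=26, value 27+44+28=99
- #1+#2+#5: weight 10+11+5=26, value 27+36+28=91
Best: 108 pts.

108 pts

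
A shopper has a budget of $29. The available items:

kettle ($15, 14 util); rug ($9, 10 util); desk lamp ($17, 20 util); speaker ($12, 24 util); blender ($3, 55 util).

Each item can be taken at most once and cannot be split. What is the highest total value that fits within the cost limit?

89 util

Check high-value combinations within $29:
- rug+speaker+blender: cost 9+12+3=24, value 10+24+55=89
- rug+desk lamp+blender: cost 9+17+3=29, value 10+20+55=85
- speaker+blender: cost 12+3=15, value 24+55=79
- kettle+rug+blender: cost 15+9+3=27, value 14+10+55=79
Best: 89 util.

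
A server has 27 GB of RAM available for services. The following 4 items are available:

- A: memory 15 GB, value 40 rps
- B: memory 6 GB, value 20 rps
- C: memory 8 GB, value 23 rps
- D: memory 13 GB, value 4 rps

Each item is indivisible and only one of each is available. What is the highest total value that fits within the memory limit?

63 rps

Check high-value combinations within 27 GB:
- A+C: memory 15+8=23, value 40+23=63
- A+B: memory 15+6=21, value 40+20=60
- B+C+D: memory 6+8+13=27, value 20+23+4=47
Best: 63 rps.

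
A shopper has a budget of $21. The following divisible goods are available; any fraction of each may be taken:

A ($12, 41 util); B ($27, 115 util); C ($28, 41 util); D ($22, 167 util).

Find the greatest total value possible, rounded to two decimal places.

159.41

Take in order of value per unit:
- D (167/22 per unit): 21 of 22 → value 21×167/22 = 159.4091, running total 159.41
Total 159.41.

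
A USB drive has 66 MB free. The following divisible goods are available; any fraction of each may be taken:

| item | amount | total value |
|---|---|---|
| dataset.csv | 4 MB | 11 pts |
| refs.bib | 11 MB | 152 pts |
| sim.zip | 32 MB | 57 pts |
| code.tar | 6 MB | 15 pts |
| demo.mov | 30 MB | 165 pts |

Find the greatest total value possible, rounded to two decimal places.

369.72

Take in order of value per unit:
- refs.bib (152/11 per unit): all 11 → value 152, running total 152.00
- demo.mov (165/30 per unit): all 30 → value 165, running total 317.00
- dataset.csv (11/4 per unit): all 4 → value 11, running total 328.00
- code.tar (15/6 per unit): all 6 → value 15, running total 343.00
- sim.zip (57/32 per unit): 15 of 32 → value 15×57/32 = 26.7188, running total 369.72
Total 369.72.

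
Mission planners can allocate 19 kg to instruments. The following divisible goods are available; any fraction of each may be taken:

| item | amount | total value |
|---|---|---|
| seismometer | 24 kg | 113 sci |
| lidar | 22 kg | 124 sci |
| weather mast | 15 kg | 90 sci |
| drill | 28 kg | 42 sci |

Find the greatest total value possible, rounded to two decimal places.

Take in order of value per unit:
- weather mast (90/15 per unit): all 15 → value 90, running total 90.00
- lidar (124/22 per unit): 4 of 22 → value 4×124/22 = 22.5455, running total 112.55
Total 112.55.

112.55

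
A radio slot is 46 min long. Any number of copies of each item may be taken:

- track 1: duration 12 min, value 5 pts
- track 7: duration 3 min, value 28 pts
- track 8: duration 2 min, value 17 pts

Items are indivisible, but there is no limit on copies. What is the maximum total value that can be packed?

426 pts

Best value-per-unit is track 7 at 28/3; filling with it alone gives 15×28 = 420.
Optimal mix: 14×track 7 + 2×track 8 → duration 46, value 426.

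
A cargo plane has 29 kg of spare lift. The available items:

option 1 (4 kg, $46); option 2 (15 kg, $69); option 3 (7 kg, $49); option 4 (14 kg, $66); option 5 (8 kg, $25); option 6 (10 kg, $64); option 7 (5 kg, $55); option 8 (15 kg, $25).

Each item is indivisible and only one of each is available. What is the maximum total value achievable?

Check high-value combinations within 29 kg:
- option 1+option 3+option 6+option 7: weight 4+7+10+5=26, value 46+49+64+55=214
- option 1+option 5+option 6+option 7: weight 4+8+10+5=27, value 46+25+64+55=190
- option 4+option 6+option 7: weight 14+10+5=29, value 66+64+55=185
Best: $214.

$214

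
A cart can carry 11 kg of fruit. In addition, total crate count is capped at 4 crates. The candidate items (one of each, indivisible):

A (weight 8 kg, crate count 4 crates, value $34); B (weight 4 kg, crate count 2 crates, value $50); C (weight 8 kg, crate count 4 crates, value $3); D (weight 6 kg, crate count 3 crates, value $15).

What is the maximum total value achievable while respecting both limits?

Feasible sets respecting both limits:
- B: weight 4, crate count 2, value 50
- A: weight 8, crate count 4, value 34
- D: weight 6, crate count 3, value 15
Best: $50.

$50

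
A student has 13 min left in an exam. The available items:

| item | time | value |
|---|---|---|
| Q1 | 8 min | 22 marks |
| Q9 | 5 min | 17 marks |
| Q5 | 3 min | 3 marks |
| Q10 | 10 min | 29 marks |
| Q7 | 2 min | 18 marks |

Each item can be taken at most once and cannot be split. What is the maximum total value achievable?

47 marks

This is a 0/1 knapsack; check combinations near the capacity.
- Q10+Q7: time 10+2=12, value 29+18=47
- Q1+Q5+Q7: time 8+3+2=13, value 22+3+18=43
- Q1+Q7: time 8+2=10, value 22+18=40
- Q1+Q9: time 8+5=13, value 22+17=39
Best: 47 marks.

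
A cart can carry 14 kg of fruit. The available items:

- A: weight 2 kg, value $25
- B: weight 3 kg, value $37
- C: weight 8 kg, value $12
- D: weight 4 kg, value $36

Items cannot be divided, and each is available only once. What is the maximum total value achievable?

Check high-value combinations within 14 kg:
- A+B+D: weight 2+3+4=9, value 25+37+36=98
- A+B+C: weight 2+3+8=13, value 25+37+12=74
- B+D: weight 3+4=7, value 37+36=73
Best: $98.

$98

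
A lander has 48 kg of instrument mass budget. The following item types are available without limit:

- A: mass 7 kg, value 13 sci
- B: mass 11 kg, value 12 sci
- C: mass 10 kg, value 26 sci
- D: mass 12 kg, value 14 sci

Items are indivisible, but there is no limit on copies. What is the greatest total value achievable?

117 sci

Best value-per-unit is C at 26/10; filling with it alone gives 4×26 = 104.
Optimal mix: 1×A + 4×C → mass 47, value 117.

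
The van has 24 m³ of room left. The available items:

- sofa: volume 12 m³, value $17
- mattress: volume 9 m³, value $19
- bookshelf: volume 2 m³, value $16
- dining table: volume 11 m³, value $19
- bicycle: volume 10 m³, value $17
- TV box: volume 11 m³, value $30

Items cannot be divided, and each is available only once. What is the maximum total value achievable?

$65

Check high-value combinations within 24 m³:
- mattress+bookshelf+TV box: volume 9+2+11=22, value 19+16+30=65
- bookshelf+dining table+TV box: volume 2+11+11=24, value 16+19+30=65
- bookshelf+bicycle+TV box: volume 2+10+11=23, value 16+17+30=63
- mattress+bookshelf+dining table: volume 9+2+11=22, value 19+16+19=54
- mattress+bookshelf+bicycle: volume 9+2+10=21, value 19+16+17=52
Best: $65.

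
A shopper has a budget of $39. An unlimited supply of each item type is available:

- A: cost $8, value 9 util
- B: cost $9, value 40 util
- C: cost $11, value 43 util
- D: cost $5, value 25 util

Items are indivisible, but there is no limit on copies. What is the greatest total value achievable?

190 util

Best value-per-unit is D at 25/5; filling with it alone gives 7×25 = 175.
Optimal mix: 1×B + 6×D → cost 39, value 190.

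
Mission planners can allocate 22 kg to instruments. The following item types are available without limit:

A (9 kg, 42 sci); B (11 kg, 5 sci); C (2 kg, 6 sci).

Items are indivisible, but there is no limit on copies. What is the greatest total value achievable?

Best value-per-unit is A at 42/9; filling with it alone gives 2×42 = 84.
Optimal mix: 2×A + 2×C → mass 22, value 96.

96 sci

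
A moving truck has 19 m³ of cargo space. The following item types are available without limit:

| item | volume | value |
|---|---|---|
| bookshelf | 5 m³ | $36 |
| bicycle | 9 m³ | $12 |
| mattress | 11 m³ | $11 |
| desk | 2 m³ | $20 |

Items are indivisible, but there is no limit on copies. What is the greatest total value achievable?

$180

Best value-per-unit is desk at 20/2, and filling with it alone uses volume 9×2=18. No mix of the others beats 9×20 = 180.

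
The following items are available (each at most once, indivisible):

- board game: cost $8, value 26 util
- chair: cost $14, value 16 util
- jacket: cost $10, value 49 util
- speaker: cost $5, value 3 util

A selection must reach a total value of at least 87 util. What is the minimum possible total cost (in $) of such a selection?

Subsets with value ≥ 87, sorted by total cost:
- board game+chair+jacket: cost 32, value 91
- board game+chair+jacket+speaker: cost 37, value 94
Minimum cost: 32 $.

32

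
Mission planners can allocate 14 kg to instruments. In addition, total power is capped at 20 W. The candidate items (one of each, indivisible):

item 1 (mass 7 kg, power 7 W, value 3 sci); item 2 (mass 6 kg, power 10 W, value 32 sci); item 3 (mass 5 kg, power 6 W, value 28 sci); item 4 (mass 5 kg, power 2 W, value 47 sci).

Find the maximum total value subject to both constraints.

Feasible sets respecting both limits:
- item 2+item 4: mass 11, power 12, value 79
- item 3+item 4: mass 10, power 8, value 75
- item 2+item 3: mass 11, power 16, value 60
- item 1+item 4: mass 12, power 9, value 50
Best: 79 sci.

79 sci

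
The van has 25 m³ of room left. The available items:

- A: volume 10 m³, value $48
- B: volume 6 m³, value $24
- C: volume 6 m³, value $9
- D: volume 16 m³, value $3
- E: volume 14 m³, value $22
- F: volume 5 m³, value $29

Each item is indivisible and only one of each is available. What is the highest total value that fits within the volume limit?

This is a 0/1 knapsack; check combinations near the capacity.
- A+B+F: volume 10+6+5=21, value 48+24+29=101
- A+C+F: volume 10+6+5=21, value 48+9+29=86
- A+B+C: volume 10+6+6=22, value 48+24+9=81
Best: $101.

$101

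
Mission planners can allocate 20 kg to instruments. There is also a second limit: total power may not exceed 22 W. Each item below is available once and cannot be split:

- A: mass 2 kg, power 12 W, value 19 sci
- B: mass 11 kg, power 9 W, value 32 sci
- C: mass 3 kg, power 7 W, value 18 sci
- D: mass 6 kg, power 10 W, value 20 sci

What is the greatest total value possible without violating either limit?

52 sci

Feasible sets respecting both limits:
- B+D: mass 17, power 19, value 52
- A+B: mass 13, power 21, value 51
- B+C: mass 14, power 16, value 50
- A+D: mass 8, power 22, value 39
Best: 52 sci.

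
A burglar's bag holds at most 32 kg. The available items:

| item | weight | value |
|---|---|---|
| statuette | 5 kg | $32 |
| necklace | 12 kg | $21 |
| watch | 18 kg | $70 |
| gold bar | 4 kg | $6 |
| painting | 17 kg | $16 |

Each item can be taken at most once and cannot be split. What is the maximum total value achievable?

Check high-value combinations within 32 kg:
- statuette+watch+gold bar: weight 5+18+4=27, value 32+70+6=108
- statuette+watch: weight 5+18=23, value 32+70=102
- necklace+watch: weight 12+18=30, value 21+70=91
- watch+gold bar: weight 18+4=22, value 70+6=76
- watch: weight 18, value 70
Best: $108.

$108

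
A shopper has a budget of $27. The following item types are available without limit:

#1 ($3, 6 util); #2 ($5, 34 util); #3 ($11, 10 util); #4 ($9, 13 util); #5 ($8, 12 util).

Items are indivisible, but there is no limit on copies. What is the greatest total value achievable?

Best value-per-unit is #2 at 34/5, and filling with it alone uses cost 5×5=25. No mix of the others beats 5×34 = 170.

170 util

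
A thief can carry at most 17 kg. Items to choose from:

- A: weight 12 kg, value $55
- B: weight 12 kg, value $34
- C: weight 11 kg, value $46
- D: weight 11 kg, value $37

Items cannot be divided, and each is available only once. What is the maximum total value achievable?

$55

Check high-value combinations within 17 kg:
- A: weight 12, value 55
- C: weight 11, value 46
- D: weight 11, value 37
- B: weight 12, value 34
Best: $55.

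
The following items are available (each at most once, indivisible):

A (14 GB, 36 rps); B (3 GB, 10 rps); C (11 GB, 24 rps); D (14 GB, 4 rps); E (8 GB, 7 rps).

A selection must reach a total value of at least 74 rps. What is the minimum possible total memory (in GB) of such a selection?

Subsets with value ≥ 74, sorted by total memory:
- A+B+C+E: memory 36, value 77
- A+B+C+D: memory 42, value 74
Minimum memory: 36 GB.

36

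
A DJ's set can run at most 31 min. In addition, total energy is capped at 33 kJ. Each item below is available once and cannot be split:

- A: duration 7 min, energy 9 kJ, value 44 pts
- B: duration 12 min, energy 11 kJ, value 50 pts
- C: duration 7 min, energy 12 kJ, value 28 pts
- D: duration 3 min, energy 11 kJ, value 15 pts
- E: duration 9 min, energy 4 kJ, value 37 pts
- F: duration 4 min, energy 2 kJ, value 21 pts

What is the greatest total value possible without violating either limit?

Feasible sets respecting both limits:
- A+B+E: duration 28, energy 24, value 131
- A+B+D+F: duration 26, energy 33, value 130
- A+C+E+F: duration 27, energy 27, value 130
Best: 131 pts.

131 pts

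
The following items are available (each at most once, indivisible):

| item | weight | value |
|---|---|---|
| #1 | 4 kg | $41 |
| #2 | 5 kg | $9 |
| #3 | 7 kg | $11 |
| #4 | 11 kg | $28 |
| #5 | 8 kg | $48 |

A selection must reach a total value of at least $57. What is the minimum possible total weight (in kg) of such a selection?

Subsets with value ≥ 57, sorted by total weight:
- #1+#5: weight 12, value 89
- #2+#5: weight 13, value 57
- #1+#4: weight 15, value 69
- #3+#5: weight 15, value 59
Minimum weight: 12 kg.

12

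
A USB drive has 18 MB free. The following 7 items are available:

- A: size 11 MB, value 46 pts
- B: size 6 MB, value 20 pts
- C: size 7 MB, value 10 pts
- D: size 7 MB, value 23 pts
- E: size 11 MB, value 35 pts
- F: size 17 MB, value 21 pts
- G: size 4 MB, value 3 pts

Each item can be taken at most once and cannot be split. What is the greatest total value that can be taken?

69 pts

Check high-value combinations within 18 MB:
- A+D: size 11+7=18, value 46+23=69
- A+B: size 11+6=17, value 46+20=66
- D+E: size 7+11=18, value 23+35=58
- A+C: size 11+7=18, value 46+10=56
Best: 69 pts.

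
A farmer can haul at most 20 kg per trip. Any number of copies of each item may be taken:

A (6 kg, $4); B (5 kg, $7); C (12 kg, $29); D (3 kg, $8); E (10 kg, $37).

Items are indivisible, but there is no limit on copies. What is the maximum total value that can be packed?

$74

Best value-per-unit is E at 37/10, and filling with it alone uses weight 2×10=20. No mix of the others beats 2×37 = 74.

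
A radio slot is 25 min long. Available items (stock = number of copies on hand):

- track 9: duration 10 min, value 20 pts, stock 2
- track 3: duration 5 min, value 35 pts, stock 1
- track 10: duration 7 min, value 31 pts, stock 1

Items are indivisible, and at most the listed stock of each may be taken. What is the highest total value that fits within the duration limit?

86 pts

Top feasible selections:
- 1×track 9 + 1×track 3 + 1×track 10: duration 22, value 86
- 2×track 9 + 1×track 3: duration 25, value 75
- 1×track 3 + 1×track 10: duration 12, value 66
Best: 86 pts.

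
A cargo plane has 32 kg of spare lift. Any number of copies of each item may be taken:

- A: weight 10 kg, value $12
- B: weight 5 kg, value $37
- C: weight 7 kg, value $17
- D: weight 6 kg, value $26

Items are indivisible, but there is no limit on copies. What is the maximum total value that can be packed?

$222

Best value-per-unit is B at 37/5, and filling with it alone uses weight 6×5=30. No mix of the others beats 6×37 = 222.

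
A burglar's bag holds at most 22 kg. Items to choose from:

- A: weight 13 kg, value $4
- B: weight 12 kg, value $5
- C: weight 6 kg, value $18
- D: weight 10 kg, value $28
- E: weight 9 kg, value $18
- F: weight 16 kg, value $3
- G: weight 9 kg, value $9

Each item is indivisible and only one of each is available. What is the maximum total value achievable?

$46

Check high-value combinations within 22 kg:
- C+D: weight 6+10=16, value 18+28=46
- D+E: weight 10+9=19, value 28+18=46
- D+G: weight 10+9=19, value 28+9=37
- C+E: weight 6+9=15, value 18+18=36
Best: $46.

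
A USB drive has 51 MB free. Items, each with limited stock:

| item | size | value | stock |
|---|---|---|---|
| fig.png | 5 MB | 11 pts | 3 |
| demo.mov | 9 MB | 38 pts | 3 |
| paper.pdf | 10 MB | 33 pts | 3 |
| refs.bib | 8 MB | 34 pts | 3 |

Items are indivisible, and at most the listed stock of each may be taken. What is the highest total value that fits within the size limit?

216 pts

Top feasible selections:
- 3×demo.mov + 3×refs.bib: size 51, value 216
- 1×fig.png + 3×demo.mov + 2×refs.bib: size 48, value 193
- 1×fig.png + 3×demo.mov + 1×paper.pdf + 1×refs.bib: size 50, value 192
Best: 216 pts.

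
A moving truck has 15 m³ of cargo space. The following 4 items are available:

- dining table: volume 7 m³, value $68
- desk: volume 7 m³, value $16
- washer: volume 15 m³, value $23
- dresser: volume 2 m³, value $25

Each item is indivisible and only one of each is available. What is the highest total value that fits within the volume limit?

$93

Check high-value combinations within 15 m³:
- dining table+dresser: volume 7+2=9, value 68+25=93
- dining table+desk: volume 7+7=14, value 68+16=84
- dining table: volume 7, value 68
- desk+dresser: volume 7+2=9, value 16+25=41
- dresser: volume 2, value 25
Best: $93.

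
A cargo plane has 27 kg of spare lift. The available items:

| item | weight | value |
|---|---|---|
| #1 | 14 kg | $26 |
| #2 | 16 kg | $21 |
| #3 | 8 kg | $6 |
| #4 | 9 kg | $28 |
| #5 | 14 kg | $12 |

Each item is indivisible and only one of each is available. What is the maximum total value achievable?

$54

Check high-value combinations within 27 kg:
- #1+#4: weight 14+9=23, value 26+28=54
- #2+#4: weight 16+9=25, value 21+28=49
- #4+#5: weight 9+14=23, value 28+12=40
- #3+#4: weight 8+9=17, value 6+28=34
Best: $54.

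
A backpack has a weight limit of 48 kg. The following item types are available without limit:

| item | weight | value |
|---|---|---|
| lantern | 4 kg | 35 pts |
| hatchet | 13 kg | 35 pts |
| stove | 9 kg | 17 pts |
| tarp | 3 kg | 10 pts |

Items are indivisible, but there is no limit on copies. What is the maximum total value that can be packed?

Best value-per-unit is lantern at 35/4, and filling with it alone uses weight 12×4=48. No mix of the others beats 12×35 = 420.

420 pts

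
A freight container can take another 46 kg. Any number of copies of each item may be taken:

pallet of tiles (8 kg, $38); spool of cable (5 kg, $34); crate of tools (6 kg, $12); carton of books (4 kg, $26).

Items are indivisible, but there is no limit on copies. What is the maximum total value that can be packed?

$308

Best value-per-unit is spool of cable at 34/5; filling with it alone gives 9×34 = 306.
Optimal mix: 6×spool of cable + 4×carton of books → weight 46, value 308.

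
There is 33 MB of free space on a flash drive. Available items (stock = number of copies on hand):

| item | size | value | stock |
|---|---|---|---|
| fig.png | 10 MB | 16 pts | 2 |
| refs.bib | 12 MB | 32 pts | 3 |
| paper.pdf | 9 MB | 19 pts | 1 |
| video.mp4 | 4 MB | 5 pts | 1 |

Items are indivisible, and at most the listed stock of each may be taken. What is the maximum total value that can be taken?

Top feasible selections:
- 2×refs.bib + 1×paper.pdf: size 33, value 83
- 2×refs.bib + 1×video.mp4: size 28, value 69
Best: 83 pts.

83 pts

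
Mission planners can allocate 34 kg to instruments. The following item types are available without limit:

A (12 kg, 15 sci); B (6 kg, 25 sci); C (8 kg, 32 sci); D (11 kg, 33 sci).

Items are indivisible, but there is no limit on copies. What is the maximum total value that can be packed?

139 sci

Best value-per-unit is B at 25/6; filling with it alone gives 5×25 = 125.
Optimal mix: 3×B + 2×C → mass 34, value 139.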